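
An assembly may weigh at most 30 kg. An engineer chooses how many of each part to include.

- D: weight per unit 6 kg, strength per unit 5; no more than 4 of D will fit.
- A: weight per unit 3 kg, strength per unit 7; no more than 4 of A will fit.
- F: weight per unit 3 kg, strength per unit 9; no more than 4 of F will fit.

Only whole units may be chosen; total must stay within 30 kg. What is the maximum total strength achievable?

1×D, 4×A, and 4×F: weight 30 ≤ 30, strength 1·5 + 4·7 + 4·9 = 69.
4×A and 4×F: weight 24 ≤ 30, strength 4·7 + 4·9 = 64.
Best is 69.

69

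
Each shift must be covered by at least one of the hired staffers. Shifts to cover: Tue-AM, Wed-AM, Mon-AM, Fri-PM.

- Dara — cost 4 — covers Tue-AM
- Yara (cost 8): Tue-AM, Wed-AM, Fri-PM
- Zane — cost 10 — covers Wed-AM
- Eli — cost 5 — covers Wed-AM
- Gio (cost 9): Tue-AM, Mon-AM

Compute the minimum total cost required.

Choose Yara and Gio: together they cover Tue-AM, Wed-AM, Mon-AM, Fri-PM — every shift.
Total cost: 8 + 9 = 17.
No cover costs less than 17.

17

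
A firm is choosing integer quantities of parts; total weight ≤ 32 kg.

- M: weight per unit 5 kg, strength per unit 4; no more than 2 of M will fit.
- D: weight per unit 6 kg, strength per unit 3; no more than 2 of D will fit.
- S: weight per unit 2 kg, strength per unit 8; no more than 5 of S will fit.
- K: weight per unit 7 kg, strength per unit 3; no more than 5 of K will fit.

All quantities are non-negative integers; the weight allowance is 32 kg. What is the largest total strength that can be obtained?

54

S has the best ratio (8/2); taking only S gives at most 5×8 = 40 (stopped by the supply cap of 5).
Mixing does better — 2×M, 2×D, and 5×S: weight 32 ≤ 32, strength 2·4 + 2·3 + 5·8 = 54.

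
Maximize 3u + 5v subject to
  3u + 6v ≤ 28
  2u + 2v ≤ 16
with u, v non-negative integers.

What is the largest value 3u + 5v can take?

26

Relaxing integrality, the LP optimum is 26.67 at (u,v) = (6.67, 1.33), which is not an integer point.
(u,v)=(7,1) is feasible, giving 26.
(u,v)=(5,2) is feasible, giving 25.
(u,v)=(8,0) is feasible, giving 24.
The best lattice point is (7,1), giving 26.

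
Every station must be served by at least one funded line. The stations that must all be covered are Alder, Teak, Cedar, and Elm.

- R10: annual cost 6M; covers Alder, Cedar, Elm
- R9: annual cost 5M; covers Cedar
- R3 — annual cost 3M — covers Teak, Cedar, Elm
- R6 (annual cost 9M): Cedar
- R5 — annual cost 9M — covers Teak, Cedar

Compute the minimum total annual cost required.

Choose R10 and R3: together they cover Alder, Teak, Cedar, Elm — every station.
Total annual cost: 6 + 3 = 9.

9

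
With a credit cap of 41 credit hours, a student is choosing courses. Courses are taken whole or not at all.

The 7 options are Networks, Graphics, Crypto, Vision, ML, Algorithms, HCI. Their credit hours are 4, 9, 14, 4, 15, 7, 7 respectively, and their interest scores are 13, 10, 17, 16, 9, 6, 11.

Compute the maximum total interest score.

Treat it as a binary knapsack problem.
Networks + Graphics + Crypto + Vision + Algorithms: credit hours 4 + 9 + 14 + 4 + 7 = 38 ≤ 41, interest score 13 + 10 + 17 + 16 + 6 = 62.
Networks + Crypto + Vision + Algorithms + HCI: credit hours 4 + 14 + 4 + 7 + 7 = 36 ≤ 41, interest score 13 + 17 + 16 + 6 + 11 = 63.
Networks + Graphics + Crypto + Vision + HCI: credit hours 4 + 9 + 14 + 4 + 7 = 38 ≤ 41, interest score 13 + 10 + 17 + 16 + 11 = 67.
Best is Networks, Graphics, Crypto, Vision, and HCI with total interest score 67.

67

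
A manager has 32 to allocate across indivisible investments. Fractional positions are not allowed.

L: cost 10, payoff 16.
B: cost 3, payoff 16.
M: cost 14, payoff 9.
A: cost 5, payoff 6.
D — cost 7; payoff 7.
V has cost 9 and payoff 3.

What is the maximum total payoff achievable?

L + B + A + D: cost 10 + 3 + 5 + 7 = 25 ≤ 32, payoff 16 + 16 + 6 + 7 = 45.
L + B + M + A: cost 10 + 3 + 14 + 5 = 32 ≤ 32, payoff 16 + 16 + 9 + 6 = 47.
Best is L, B, M, and A with total payoff 47.

47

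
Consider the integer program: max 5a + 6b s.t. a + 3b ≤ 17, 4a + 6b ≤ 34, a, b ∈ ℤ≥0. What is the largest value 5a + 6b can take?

(a,b)=(7,1) is feasible, giving 41.
(a,b)=(8,0) is feasible, giving 40.
The best lattice point is (7,1), giving 41.

41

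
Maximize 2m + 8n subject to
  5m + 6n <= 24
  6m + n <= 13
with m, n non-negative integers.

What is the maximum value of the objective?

(m,n)=(0,4): 5·0+6·4=24≤24, 6·0+1·4=4≤13, objective 32.
(m,n)=(1,3): 5·1+6·3=23≤24, 6·1+1·3=9≤13, objective 26.
(m,n)=(0,3): 5·0+6·3=18≤24, 6·0+1·3=3≤13, objective 24.
The best lattice point is (0,4), giving 32.

32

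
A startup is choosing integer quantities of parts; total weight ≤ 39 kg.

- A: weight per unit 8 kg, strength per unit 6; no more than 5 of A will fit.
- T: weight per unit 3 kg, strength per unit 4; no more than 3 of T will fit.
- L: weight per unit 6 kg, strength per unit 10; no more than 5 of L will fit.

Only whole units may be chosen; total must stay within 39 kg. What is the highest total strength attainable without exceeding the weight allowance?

L has the best ratio (10/6); taking only L gives at most 5×10 = 50 (stopped by the supply cap of 5).
Mixing does better — 3×T and 5×L: weight 39 ≤ 39, strength 3·4 + 5·10 = 62.

62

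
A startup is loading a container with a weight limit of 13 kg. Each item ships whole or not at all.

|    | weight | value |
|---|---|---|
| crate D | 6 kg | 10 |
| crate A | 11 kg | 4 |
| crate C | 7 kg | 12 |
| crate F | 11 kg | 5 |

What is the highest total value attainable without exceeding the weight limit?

22

crate D: weight 6 ≤ 13, value 10.
crate D + crate C: weight 6 + 7 = 13 ≤ 13, value 10 + 12 = 22.
crate C: weight 7 ≤ 13, value 12.
Best is crate D and crate C with total value 22.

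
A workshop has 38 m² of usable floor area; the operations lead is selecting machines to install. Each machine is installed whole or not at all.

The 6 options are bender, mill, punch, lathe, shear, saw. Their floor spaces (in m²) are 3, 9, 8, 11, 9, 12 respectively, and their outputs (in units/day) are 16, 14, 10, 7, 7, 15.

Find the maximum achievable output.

55

bender + mill + punch + saw: floor space 3 + 9 + 8 + 12 = 32 ≤ 38, output 16 + 14 + 10 + 15 = 55.
bender + mill + lathe + saw: floor space 3 + 9 + 11 + 12 = 35 ≤ 38, output 16 + 14 + 7 + 15 = 52.
bender + mill + shear + saw: floor space 3 + 9 + 9 + 12 = 33 ≤ 38, output 16 + 14 + 7 + 15 = 52.
Best is bender, mill, punch, and saw with total output 55.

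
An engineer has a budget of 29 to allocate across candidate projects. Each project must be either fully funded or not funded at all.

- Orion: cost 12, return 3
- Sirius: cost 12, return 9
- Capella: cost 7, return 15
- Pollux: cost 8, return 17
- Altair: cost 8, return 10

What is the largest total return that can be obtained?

This is a 0-1 knapsack instance.
Allowing fractional choices, the relaxed optimum would be about 46.5, but projects are indivisible.
Capella + Pollux + Altair: cost 7 + 8 + 8 = 23 ≤ 29, return 15 + 17 + 10 = 42.
Sirius + Capella + Pollux: cost 12 + 7 + 8 = 27 ≤ 29, return 9 + 15 + 17 = 41.
Sirius + Pollux + Altair: cost 12 + 8 + 8 = 28 ≤ 29, return 9 + 17 + 10 = 36.
Best is Capella, Pollux, and Altair with total return 42.

42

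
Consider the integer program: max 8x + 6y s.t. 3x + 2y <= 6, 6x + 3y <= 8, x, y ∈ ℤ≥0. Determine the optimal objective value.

12

(x,y)=(0,2): 3·0+2·2=4≤6, 6·0+3·2=6≤8, objective 12.
(x,y)=(0,1): 3·0+2·1=2≤6, 6·0+3·1=3≤8, objective 6.
No feasible integer point exceeds 12.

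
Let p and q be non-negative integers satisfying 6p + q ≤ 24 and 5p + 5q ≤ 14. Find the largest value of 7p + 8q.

16

The continuous relaxation peaks at (0, 2.8) with value 22.40; rounding to a feasible lattice point costs some objective.
(p,q)=(0,2): 6·0+1·2=2≤24, 5·0+5·2=10≤14, objective 16.
(p,q)=(1,1): 6·1+1·1=7≤24, 5·1+5·1=10≤14, objective 15.
(p,q)=(0,1): 6·0+1·1=1≤24, 5·0+5·1=5≤14, objective 8.
No feasible integer point exceeds 16.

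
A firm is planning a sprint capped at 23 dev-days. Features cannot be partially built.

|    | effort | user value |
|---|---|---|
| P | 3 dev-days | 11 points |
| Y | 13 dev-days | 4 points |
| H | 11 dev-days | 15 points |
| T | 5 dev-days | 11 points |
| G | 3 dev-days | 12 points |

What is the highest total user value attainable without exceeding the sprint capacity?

49

P + H + T + G: effort 3 + 11 + 5 + 3 = 22 ≤ 23, user value 11 + 15 + 11 + 12 = 49.
H + T + G: effort 11 + 5 + 3 = 19 ≤ 23, user value 15 + 11 + 12 = 38.
P + H + G: effort 3 + 11 + 3 = 17 ≤ 23, user value 11 + 15 + 12 = 38.
Best is P, H, T, and G with total user value 49.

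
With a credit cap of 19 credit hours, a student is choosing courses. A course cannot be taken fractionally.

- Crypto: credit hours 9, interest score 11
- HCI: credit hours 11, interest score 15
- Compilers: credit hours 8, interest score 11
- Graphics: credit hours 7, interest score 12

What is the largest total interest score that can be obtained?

Allowing fractional choices, the relaxed optimum would be about 28.5, but courses are indivisible.
Compilers + Graphics: credit hours 8 + 7 = 15 ≤ 19, interest score 11 + 12 = 23.
HCI + Graphics: credit hours 11 + 7 = 18 ≤ 19, interest score 15 + 12 = 27.
HCI + Compilers: credit hours 11 + 8 = 19 ≤ 19, interest score 15 + 11 = 26.
Best is HCI and Graphics with total interest score 27.

27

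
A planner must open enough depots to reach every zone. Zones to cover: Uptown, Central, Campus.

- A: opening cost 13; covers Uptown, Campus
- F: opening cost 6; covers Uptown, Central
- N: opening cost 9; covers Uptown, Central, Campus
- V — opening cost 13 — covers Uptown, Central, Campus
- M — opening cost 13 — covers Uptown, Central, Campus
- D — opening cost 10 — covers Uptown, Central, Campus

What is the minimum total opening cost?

9

The greedy cost-per-new-zone heuristic would pick F and N for 15, but a cheaper cover exists.
N alone covers Uptown, Central, Campus — every zone.
Total opening cost: 9.
No cover costs less than 9.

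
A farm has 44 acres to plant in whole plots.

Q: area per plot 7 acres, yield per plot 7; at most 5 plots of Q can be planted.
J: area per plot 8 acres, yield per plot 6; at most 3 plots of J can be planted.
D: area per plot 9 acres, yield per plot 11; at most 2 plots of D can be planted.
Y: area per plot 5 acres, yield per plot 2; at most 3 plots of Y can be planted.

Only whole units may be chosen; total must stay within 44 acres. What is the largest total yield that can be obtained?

46

D has the best ratio (11/9); taking only D gives at most 2×11 = 22 (stopped by the supply cap of 2).
Mixing does better — 5×Q and 1×D: area 44 ≤ 44, yield 5·7 + 1·11 = 46.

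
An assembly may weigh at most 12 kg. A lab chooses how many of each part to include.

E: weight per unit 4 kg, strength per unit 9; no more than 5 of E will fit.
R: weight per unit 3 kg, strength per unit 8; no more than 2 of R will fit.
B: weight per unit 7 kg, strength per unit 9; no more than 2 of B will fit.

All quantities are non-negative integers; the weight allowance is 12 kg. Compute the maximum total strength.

27

This is a bounded integer knapsack.
R has the best ratio (8/3); taking only R gives at most 2×8 = 16 (stopped by the supply cap of 2).
Mixing does better — 3×E: weight 12 ≤ 12, strength 3·9 = 27.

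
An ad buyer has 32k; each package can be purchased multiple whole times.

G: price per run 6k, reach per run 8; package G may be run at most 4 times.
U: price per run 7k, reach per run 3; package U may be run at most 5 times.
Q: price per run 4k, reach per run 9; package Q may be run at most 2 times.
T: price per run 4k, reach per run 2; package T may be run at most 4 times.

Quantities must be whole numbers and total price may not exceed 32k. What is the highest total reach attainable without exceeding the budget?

50

3×G, 2×Q, and 1×T: price 30 ≤ 32, reach 3·8 + 2·9 + 1·2 = 44.
4×G and 2×Q: price 32 ≤ 32, reach 4·8 + 2·9 = 50.
Best is 50.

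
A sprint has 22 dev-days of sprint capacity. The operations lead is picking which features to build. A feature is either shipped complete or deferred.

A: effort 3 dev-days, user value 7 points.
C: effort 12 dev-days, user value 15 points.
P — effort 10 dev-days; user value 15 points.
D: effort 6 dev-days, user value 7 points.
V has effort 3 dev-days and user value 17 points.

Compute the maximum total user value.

Take A, P, D, and V: effort 3 + 10 + 6 + 3 = 22 ≤ 22, user value 7 + 15 + 7 + 17 = 46.
No other feasible combination does better.

46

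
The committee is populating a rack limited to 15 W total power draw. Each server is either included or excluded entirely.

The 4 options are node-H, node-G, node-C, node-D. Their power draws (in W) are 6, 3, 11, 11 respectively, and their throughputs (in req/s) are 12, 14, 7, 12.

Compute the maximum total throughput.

26

Allowing fractional choices, the relaxed optimum would be about 32.5, but servers are indivisible.
node-H + node-G: power draw 6 + 3 = 9 ≤ 15, throughput 12 + 14 = 26.
node-G + node-C: power draw 3 + 11 = 14 ≤ 15, throughput 14 + 7 = 21.
node-G + node-D: power draw 3 + 11 = 14 ≤ 15, throughput 14 + 12 = 26.
The maximum throughput is 26; one optimal choice is node-H and node-G.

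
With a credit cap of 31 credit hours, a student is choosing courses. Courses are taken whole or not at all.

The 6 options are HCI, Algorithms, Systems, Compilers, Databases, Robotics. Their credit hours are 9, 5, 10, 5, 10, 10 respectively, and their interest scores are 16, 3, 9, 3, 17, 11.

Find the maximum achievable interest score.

44

Treat it as a binary knapsack problem.
Allowing fractional choices, the relaxed optimum would be about 45.8, but courses are indivisible.
HCI + Databases + Robotics: credit hours 9 + 10 + 10 = 29 ≤ 31, interest score 16 + 17 + 11 = 44.
HCI + Systems + Databases: credit hours 9 + 10 + 10 = 29 ≤ 31, interest score 16 + 9 + 17 = 42.
Best is HCI, Databases, and Robotics with total interest score 44.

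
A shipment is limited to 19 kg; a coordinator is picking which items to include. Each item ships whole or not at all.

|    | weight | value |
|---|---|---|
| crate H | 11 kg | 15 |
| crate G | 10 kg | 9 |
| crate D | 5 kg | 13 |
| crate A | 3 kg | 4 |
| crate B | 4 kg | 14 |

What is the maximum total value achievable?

Take crate G, crate D, and crate B: weight 10 + 5 + 4 = 19 ≤ 19, value 9 + 13 + 14 = 36.
No other feasible combination does better.

36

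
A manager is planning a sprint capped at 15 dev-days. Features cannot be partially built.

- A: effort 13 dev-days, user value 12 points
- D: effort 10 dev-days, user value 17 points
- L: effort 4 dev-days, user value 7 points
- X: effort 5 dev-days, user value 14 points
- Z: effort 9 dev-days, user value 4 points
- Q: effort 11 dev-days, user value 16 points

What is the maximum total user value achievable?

31

Allowing fractional choices, the relaxed optimum would be about 31.2, but features are indivisible.
D + X: effort 10 + 5 = 15 ≤ 15, user value 17 + 14 = 31.
D + L: effort 10 + 4 = 14 ≤ 15, user value 17 + 7 = 24.
L + Q: effort 4 + 11 = 15 ≤ 15, user value 7 + 16 = 23.
Best is D and X with total user value 31.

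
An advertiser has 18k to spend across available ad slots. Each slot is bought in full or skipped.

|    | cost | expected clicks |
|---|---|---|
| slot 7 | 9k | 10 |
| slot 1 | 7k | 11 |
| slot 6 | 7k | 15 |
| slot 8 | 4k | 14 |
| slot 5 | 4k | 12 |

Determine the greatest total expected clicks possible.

Allowing fractional choices, the relaxed optimum would be about 45.7, but ad slots are indivisible.
slot 1 + slot 6 + slot 8: cost 7 + 7 + 4 = 18 ≤ 18, expected clicks 11 + 15 + 14 = 40.
slot 1 + slot 6 + slot 5: cost 7 + 7 + 4 = 18 ≤ 18, expected clicks 11 + 15 + 12 = 38.
slot 6 + slot 8 + slot 5: cost 7 + 4 + 4 = 15 ≤ 18, expected clicks 15 + 14 + 12 = 41.
Best is slot 6, slot 8, and slot 5 with total expected clicks 41.

41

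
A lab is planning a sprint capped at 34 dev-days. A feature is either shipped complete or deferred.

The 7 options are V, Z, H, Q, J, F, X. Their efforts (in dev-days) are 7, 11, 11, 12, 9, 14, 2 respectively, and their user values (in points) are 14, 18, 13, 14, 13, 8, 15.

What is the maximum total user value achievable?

61

This is an integer program with binary decision variables.
Allowing fractional choices, the relaxed optimum would be about 65.9, but features are indivisible.
V + Z + H + X: effort 7 + 11 + 11 + 2 = 31 ≤ 34, user value 14 + 18 + 13 + 15 = 60.
V + Z + Q + X: effort 7 + 11 + 12 + 2 = 32 ≤ 34, user value 14 + 18 + 14 + 15 = 61.
V + Z + J + X: effort 7 + 11 + 9 + 2 = 29 ≤ 34, user value 14 + 18 + 13 + 15 = 60.
Best is V, Z, Q, and X with total user value 61.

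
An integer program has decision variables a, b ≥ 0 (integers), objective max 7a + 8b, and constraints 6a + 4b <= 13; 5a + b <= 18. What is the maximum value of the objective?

Relaxing integrality, the LP optimum is 26.00 at (a,b) = (0, 3.25), which is not an integer point.
(a,b)=(0,3): 6·0+4·3=12≤13, 5·0+1·3=3≤18, objective 24.
(a,b)=(0,2): 6·0+4·2=8≤13, 5·0+1·2=2≤18, objective 16.
The best lattice point is (0,3), giving 24.

24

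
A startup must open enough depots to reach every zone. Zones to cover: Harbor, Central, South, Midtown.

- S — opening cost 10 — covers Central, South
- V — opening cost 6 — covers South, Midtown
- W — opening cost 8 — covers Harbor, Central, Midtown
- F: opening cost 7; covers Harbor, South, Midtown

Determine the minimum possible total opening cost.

This is a weighted set-cover instance.
The greedy cost-per-new-zone heuristic would pick F and W for 15, but a cheaper cover exists.
Choose V and W: together they cover Harbor, Central, South, Midtown — every zone.
Total opening cost: 6 + 8 = 14.
No cover costs less than 14.

14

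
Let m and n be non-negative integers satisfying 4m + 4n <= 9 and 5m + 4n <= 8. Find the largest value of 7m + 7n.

14

(m,n)=(0,2): 4·0+4·2=8≤9, 5·0+4·2=8≤8, objective 14.
(m,n)=(0,1): 4·0+4·1=4≤9, 5·0+4·1=4≤8, objective 7.
No feasible integer point exceeds 14.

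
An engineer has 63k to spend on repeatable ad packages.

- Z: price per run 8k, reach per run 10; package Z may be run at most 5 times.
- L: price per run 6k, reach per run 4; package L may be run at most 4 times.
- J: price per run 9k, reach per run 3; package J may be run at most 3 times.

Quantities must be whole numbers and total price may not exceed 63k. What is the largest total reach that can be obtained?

62

Z has the best ratio (10/8); taking only Z gives at most 5×10 = 50 (stopped by the supply cap of 5).
Mixing does better — 5×Z and 3×L: price 58 ≤ 63, reach 5·10 + 3·4 = 62.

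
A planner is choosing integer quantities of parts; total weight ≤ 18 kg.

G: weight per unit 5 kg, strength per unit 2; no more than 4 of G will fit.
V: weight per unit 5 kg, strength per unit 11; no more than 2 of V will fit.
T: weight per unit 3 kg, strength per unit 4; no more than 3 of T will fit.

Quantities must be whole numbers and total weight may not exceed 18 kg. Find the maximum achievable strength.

30

This is a bounded integer knapsack.
2×V and 2×T: weight 16 ≤ 18, strength 2·11 + 2·4 = 30.
1×G, 2×V, and 1×T: weight 18 ≤ 18, strength 1·2 + 2·11 + 1·4 = 28.
Best is 30.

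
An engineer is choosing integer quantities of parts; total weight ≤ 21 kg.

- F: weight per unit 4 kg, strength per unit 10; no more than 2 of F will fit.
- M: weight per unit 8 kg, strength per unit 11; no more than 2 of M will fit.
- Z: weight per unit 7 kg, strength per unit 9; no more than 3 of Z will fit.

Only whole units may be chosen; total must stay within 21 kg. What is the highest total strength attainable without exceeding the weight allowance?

This is a bounded integer knapsack.
F has the best ratio (10/4); taking only F gives at most 2×10 = 20 (stopped by the supply cap of 2).
Mixing does better — 1×F and 2×M: weight 20 ≤ 21, strength 1·10 + 2·11 = 32.

32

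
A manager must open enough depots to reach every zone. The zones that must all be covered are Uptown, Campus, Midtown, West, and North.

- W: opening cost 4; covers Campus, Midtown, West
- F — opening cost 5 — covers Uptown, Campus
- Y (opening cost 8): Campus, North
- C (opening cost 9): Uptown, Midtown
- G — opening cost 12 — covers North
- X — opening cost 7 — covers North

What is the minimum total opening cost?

Choose W, F, and X: together they cover Uptown, Campus, Midtown, West, North — every zone.
Total opening cost: 4 + 5 + 7 = 16.
No cover costs less than 16.

16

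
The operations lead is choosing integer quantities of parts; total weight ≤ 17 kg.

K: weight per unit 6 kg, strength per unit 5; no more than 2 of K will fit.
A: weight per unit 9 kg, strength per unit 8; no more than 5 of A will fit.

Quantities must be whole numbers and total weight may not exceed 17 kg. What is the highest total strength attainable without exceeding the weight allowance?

A has the best ratio (8/9); taking only A gives at most 1×8 = 8 (stopped by the weight limit).
Mixing does better — 1×K and 1×A: weight 15 ≤ 17, strength 1·5 + 1·8 = 13.

13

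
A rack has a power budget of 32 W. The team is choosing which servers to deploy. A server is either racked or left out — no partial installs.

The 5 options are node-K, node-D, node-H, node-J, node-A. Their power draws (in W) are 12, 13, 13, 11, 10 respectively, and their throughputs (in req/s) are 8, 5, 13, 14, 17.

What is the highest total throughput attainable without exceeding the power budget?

Allowing fractional choices, the relaxed optimum would be about 42.0, but servers are indivisible.
node-H + node-A: power draw 13 + 10 = 23 ≤ 32, throughput 13 + 17 = 30.
node-J + node-A: power draw 11 + 10 = 21 ≤ 32, throughput 14 + 17 = 31.
Best is node-J and node-A with total throughput 31.

31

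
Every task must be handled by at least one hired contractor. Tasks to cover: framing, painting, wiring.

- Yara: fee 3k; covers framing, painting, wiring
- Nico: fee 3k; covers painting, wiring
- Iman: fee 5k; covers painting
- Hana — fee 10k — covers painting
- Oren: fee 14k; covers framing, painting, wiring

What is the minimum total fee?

3

This is an integer covering problem.
Yara alone covers framing, painting, wiring — every task.
Total fee: 3.
No cover costs less than 3.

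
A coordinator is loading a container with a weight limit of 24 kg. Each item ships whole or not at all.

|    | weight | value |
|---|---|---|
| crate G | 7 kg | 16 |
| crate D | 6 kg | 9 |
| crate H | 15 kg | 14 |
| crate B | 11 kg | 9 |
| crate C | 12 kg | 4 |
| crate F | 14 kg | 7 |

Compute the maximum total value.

34

This is a 0-1 knapsack instance.
crate G + crate H: weight 7 + 15 = 22 ≤ 24, value 16 + 14 = 30.
crate G + crate D + crate B: weight 7 + 6 + 11 = 24 ≤ 24, value 16 + 9 + 9 = 34.
Best is crate G, crate D, and crate B with total value 34.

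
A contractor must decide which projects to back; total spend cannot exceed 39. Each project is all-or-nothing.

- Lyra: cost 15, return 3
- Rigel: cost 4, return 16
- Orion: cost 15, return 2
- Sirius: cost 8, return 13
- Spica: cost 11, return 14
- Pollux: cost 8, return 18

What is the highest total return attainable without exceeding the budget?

61

Allowing fractional choices, the relaxed optimum would be about 62.6, but projects are indivisible.
Lyra + Rigel + Spica + Pollux: cost 15 + 4 + 11 + 8 = 38 ≤ 39, return 3 + 16 + 14 + 18 = 51.
Rigel + Sirius + Spica + Pollux: cost 4 + 8 + 11 + 8 = 31 ≤ 39, return 16 + 13 + 14 + 18 = 61.
Lyra + Rigel + Sirius + Pollux: cost 15 + 4 + 8 + 8 = 35 ≤ 39, return 3 + 16 + 13 + 18 = 50.
Best is Rigel, Sirius, Spica, and Pollux with total return 61.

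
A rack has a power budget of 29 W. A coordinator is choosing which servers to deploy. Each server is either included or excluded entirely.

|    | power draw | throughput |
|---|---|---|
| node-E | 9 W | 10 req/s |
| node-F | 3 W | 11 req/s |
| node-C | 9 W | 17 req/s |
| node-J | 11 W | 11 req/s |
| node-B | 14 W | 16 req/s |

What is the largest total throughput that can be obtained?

44

Take node-F, node-C, and node-B: power draw 3 + 9 + 14 = 26 ≤ 29, throughput 11 + 17 + 16 = 44.
No other feasible combination does better.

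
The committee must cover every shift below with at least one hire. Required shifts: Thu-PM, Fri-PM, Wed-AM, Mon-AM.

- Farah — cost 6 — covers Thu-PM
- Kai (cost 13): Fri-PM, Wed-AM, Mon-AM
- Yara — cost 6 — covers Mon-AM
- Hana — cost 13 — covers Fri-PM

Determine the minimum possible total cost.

19

Choose Farah and Kai: together they cover Thu-PM, Fri-PM, Wed-AM, Mon-AM — every shift.
Total cost: 6 + 13 = 19.
No cover costs less than 19.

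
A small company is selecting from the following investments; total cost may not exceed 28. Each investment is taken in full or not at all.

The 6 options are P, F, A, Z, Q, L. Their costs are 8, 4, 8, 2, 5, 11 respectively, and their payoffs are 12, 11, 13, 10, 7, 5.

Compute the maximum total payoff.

Allowing fractional choices, the relaxed optimum would be about 53.5, but investments are indivisible.
P + F + A + Z: cost 8 + 4 + 8 + 2 = 22 ≤ 28, payoff 12 + 11 + 13 + 10 = 46.
P + F + A + Z + Q: cost 8 + 4 + 8 + 2 + 5 = 27 ≤ 28, payoff 12 + 11 + 13 + 10 + 7 = 53.
P + F + A + Q: cost 8 + 4 + 8 + 5 = 25 ≤ 28, payoff 12 + 11 + 13 + 7 = 43.
Best is P, F, A, Z, and Q with total payoff 53.

53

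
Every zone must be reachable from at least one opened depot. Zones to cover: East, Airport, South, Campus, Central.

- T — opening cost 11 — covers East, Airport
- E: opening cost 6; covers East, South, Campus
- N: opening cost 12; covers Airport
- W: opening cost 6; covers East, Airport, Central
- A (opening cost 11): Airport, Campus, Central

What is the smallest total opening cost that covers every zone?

Choose E and W: together they cover East, Airport, South, Campus, Central — every zone.
Total opening cost: 6 + 6 = 12.

12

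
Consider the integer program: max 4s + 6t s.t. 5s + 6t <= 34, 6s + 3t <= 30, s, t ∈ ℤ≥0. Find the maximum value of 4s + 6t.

Relaxing integrality, the LP optimum is 34.00 at (s,t) = (0, 5.67), which is not an integer point.
(s,t)=(2,4): 5·2+6·4=34≤34, 6·2+3·4=24≤30, objective 32.
(s,t)=(3,3): 5·3+6·3=33≤34, 6·3+3·3=27≤30, objective 30.
(s,t)=(0,5): 5·0+6·5=30≤34, 6·0+3·5=15≤30, objective 30.
The best lattice point is (2,4), giving 32.

32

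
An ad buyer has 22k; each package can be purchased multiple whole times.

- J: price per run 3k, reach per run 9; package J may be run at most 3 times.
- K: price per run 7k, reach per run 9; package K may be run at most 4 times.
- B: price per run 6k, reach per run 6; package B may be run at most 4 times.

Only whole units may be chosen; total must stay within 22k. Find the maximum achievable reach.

42

This is a bounded integer knapsack.
J has the best ratio (9/3); taking only J gives at most 3×9 = 27 (stopped by the supply cap of 3).
Mixing does better — 3×J, 1×K, and 1×B: price 22 ≤ 22, reach 3·9 + 1·9 + 1·6 = 42.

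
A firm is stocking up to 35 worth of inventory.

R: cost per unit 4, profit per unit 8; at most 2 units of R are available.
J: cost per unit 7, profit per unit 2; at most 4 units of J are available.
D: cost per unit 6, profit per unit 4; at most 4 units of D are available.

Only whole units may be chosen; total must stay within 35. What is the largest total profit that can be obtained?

R has the best ratio (8/4); taking only R gives at most 2×8 = 16 (stopped by the supply cap of 2).
Mixing does better — 2×R and 4×D: cost 32 ≤ 35, profit 2·8 + 4·4 = 32.

32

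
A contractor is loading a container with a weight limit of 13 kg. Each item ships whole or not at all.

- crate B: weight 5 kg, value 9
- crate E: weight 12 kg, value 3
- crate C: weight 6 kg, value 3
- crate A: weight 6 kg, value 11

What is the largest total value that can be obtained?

20

Take crate B and crate A: weight 5 + 6 = 11 ≤ 13, value 9 + 11 = 20.
No other feasible combination does better.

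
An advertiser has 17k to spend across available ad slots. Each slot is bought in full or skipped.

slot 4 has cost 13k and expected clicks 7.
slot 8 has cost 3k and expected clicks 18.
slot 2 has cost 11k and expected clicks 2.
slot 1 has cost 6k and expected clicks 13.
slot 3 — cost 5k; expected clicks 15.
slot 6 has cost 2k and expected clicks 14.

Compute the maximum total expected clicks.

60

This is a 0-1 knapsack instance.
Take slot 8, slot 1, slot 3, and slot 6: cost 3 + 6 + 5 + 2 = 16 ≤ 17, expected clicks 18 + 13 + 15 + 14 = 60.
No other feasible combination does better.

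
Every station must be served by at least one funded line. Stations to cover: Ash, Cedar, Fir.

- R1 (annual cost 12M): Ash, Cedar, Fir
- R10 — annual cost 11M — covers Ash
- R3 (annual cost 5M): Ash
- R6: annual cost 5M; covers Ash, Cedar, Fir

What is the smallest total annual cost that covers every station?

R6 alone covers Ash, Cedar, Fir — every station.
Total annual cost: 5.

5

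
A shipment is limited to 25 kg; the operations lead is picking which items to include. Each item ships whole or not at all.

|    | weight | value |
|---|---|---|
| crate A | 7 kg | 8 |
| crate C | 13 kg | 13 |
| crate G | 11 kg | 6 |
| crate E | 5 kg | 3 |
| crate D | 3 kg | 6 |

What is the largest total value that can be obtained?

27

Take crate A, crate C, and crate D: weight 7 + 13 + 3 = 23 ≤ 25, value 8 + 13 + 6 = 27.
No other feasible combination does better.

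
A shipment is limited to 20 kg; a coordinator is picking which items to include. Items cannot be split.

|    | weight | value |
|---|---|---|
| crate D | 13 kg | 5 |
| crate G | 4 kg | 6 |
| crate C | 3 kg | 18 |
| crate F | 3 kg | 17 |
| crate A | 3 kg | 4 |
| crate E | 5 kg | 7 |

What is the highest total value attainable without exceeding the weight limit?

52

Allowing fractional choices, the relaxed optimum would be about 52.8, but items are indivisible.
crate G + crate C + crate F + crate A + crate E: weight 4 + 3 + 3 + 3 + 5 = 18 ≤ 20, value 6 + 18 + 17 + 4 + 7 = 52.
crate G + crate C + crate F + crate E: weight 4 + 3 + 3 + 5 = 15 ≤ 20, value 6 + 18 + 17 + 7 = 48.
Best is crate G, crate C, crate F, crate A, and crate E with total value 52.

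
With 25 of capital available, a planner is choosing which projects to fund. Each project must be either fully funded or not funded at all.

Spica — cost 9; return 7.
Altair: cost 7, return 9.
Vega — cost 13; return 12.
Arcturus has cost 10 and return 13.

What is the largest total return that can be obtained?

25

Altair + Vega: cost 7 + 13 = 20 ≤ 25, return 9 + 12 = 21.
Vega + Arcturus: cost 13 + 10 = 23 ≤ 25, return 12 + 13 = 25.
Altair + Arcturus: cost 7 + 10 = 17 ≤ 25, return 9 + 13 = 22.
Best is Vega and Arcturus with total return 25.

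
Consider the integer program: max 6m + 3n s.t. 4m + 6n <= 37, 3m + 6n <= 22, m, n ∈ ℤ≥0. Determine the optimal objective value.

The continuous relaxation peaks at (7.33, 0) with value 44.00; rounding to a feasible lattice point costs some objective.
(m,n)=(7,0): 4·7+6·0=28≤37, 3·7+6·0=21≤22, objective 42.
(m,n)=(6,0): 4·6+6·0=24≤37, 3·6+6·0=18≤22, objective 36.
Maximum is 42 at (m,n)=(7,0).

42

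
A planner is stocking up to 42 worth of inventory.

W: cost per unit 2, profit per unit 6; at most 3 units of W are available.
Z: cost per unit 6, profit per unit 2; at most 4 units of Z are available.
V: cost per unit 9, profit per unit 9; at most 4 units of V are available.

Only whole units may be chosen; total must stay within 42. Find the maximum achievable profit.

54

W has the best ratio (6/2); taking only W gives at most 3×6 = 18 (stopped by the supply cap of 3).
Mixing does better — 3×W and 4×V: cost 42 ≤ 42, profit 3·6 + 4·9 = 54.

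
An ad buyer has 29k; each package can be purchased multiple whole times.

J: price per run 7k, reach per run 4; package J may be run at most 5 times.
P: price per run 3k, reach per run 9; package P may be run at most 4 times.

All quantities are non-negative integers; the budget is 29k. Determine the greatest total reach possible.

44

P has the best ratio (9/3); taking only P gives at most 4×9 = 36 (stopped by the supply cap of 4).
Mixing does better — 2×J and 4×P: price 26 ≤ 29, reach 2·4 + 4·9 = 44.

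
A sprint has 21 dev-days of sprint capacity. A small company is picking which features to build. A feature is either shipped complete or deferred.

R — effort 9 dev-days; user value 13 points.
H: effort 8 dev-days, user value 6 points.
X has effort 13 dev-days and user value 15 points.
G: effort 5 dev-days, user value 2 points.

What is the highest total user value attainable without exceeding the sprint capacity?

Treat it as a binary knapsack problem.
Take H and X: effort 8 + 13 = 21 ≤ 21, user value 6 + 15 = 21.
No other feasible combination does better.

21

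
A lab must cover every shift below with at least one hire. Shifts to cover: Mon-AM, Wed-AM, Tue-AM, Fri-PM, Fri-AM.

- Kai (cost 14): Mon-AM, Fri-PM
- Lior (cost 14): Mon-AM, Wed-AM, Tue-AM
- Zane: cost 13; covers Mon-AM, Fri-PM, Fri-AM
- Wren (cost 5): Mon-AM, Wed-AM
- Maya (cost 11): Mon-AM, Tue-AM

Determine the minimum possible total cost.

This is an integer covering problem.
Choose Lior and Zane: together they cover Mon-AM, Wed-AM, Tue-AM, Fri-PM, Fri-AM — every shift.
Total cost: 14 + 13 = 27.

27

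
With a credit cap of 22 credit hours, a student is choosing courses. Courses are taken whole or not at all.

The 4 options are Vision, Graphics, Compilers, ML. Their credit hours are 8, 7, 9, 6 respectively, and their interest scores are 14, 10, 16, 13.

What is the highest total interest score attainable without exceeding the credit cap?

39

Take Graphics, Compilers, and ML: credit hours 7 + 9 + 6 = 22 ≤ 22, interest score 10 + 16 + 13 = 39.
No other feasible combination does better.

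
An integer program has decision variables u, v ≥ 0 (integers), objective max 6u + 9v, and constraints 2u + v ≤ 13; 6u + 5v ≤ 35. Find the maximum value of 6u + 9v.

(u,v)=(0,7): 2·0+1·7=7≤13, 6·0+5·7=35≤35, objective 63.
(u,v)=(0,6): 2·0+1·6=6≤13, 6·0+5·6=30≤35, objective 54.
Maximum is 63 at (u,v)=(0,7).

63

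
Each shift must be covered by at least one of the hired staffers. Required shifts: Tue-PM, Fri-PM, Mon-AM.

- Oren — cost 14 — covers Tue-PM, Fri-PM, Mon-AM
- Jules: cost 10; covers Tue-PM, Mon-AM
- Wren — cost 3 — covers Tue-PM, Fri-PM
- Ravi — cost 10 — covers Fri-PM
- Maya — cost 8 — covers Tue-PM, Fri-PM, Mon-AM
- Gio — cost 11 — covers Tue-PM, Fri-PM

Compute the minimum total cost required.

This is a weighted set-cover instance.
The greedy cost-per-new-shift heuristic would pick Wren and Maya for 11, but a cheaper cover exists.
Maya alone covers Tue-PM, Fri-PM, Mon-AM — every shift.
Total cost: 8.
No cover costs less than 8.

8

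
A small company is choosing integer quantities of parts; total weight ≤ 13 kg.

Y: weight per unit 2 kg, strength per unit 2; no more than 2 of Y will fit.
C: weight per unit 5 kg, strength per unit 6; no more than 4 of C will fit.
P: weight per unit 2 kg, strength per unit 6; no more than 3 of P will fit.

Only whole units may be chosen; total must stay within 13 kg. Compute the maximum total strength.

This is a bounded integer knapsack.
1×C and 3×P: weight 11 ≤ 13, strength 1·6 + 3·6 = 24.
1×Y, 1×C, and 3×P: weight 13 ≤ 13, strength 1·2 + 1·6 + 3·6 = 26.
Best is 26.

26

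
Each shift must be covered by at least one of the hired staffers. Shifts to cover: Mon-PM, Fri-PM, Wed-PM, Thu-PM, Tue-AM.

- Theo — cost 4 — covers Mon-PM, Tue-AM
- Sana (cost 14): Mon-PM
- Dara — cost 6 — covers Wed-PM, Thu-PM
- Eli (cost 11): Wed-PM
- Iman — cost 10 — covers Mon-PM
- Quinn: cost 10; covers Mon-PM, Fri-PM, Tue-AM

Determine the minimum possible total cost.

The greedy cost-per-new-shift heuristic would pick Theo, Dara, and Quinn for 20, but a cheaper cover exists.
Choose Dara and Quinn: together they cover Mon-PM, Fri-PM, Wed-PM, Thu-PM, Tue-AM — every shift.
Total cost: 6 + 10 = 16.
No cover costs less than 16.

16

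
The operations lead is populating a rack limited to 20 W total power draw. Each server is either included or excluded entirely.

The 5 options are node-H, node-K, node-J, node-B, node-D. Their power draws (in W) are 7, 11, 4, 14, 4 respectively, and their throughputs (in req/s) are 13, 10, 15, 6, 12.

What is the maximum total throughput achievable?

40

node-K + node-J + node-D: power draw 11 + 4 + 4 = 19 ≤ 20, throughput 10 + 15 + 12 = 37.
node-H + node-J + node-D: power draw 7 + 4 + 4 = 15 ≤ 20, throughput 13 + 15 + 12 = 40.
node-H + node-J: power draw 7 + 4 = 11 ≤ 20, throughput 13 + 15 = 28.
Best is node-H, node-J, and node-D with total throughput 40.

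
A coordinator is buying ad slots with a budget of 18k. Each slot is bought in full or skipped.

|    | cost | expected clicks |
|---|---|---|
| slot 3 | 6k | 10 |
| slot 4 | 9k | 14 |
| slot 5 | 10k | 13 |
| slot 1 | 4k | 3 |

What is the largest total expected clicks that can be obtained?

24

slot 3 + slot 5: cost 6 + 10 = 16 ≤ 18, expected clicks 10 + 13 = 23.
slot 3 + slot 4: cost 6 + 9 = 15 ≤ 18, expected clicks 10 + 14 = 24.
slot 4 + slot 1: cost 9 + 4 = 13 ≤ 18, expected clicks 14 + 3 = 17.
Best is slot 3 and slot 4 with total expected clicks 24.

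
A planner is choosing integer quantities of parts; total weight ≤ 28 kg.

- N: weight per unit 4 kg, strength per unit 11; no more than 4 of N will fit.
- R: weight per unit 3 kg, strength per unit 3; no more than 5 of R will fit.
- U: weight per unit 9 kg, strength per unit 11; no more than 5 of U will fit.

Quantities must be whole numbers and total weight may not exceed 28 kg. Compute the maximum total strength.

58

Take 4×N, 1×R, and 1×U: weight 28 ≤ 28, strength 4·11 + 1·3 + 1·11 = 58.
N has the best ratio (11/4) and is taken to its limit of 4; remaining capacity is filled optimally with the others.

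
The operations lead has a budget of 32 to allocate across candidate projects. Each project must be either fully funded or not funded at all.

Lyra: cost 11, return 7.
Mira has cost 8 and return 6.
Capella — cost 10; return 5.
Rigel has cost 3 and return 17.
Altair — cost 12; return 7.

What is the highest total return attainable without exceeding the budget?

This is an integer program with binary decision variables.
Lyra + Mira + Rigel: cost 11 + 8 + 3 = 22 ≤ 32, return 7 + 6 + 17 = 30.
Lyra + Mira + Capella + Rigel: cost 11 + 8 + 10 + 3 = 32 ≤ 32, return 7 + 6 + 5 + 17 = 35.
Lyra + Rigel + Altair: cost 11 + 3 + 12 = 26 ≤ 32, return 7 + 17 + 7 = 31.
Best is Lyra, Mira, Capella, and Rigel with total return 35.

35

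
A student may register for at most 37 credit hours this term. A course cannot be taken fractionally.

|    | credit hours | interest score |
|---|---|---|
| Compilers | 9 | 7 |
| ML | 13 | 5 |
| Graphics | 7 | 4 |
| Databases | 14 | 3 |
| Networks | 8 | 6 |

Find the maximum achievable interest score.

Take Compilers, ML, Graphics, and Networks: credit hours 9 + 13 + 7 + 8 = 37 ≤ 37, interest score 7 + 5 + 4 + 6 = 22.
No other feasible combination does better.

22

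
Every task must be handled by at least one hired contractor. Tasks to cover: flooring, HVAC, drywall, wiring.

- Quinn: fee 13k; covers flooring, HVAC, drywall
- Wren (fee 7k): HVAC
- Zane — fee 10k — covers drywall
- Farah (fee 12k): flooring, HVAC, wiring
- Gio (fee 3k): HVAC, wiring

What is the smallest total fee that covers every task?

This is a weighted set-cover instance.
Choose Quinn and Gio: together they cover flooring, HVAC, drywall, wiring — every task.
Total fee: 13 + 3 = 16.
No cover costs less than 16.

16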